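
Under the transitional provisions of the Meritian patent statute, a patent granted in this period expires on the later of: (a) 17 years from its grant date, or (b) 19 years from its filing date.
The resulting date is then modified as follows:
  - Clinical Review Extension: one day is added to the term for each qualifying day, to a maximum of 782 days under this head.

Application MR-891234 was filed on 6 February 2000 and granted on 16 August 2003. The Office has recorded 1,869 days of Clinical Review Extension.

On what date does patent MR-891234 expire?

October 7, 2022

(a) grant + 17 years → 16 August 2020.
(b) filing + 19 years → 6 February 2019.
Later of the two: 16 August 2020.
Clinical Review Extension: 1869 days claimed exceeds the 782-day cap, so +782 days → 7 October 2022.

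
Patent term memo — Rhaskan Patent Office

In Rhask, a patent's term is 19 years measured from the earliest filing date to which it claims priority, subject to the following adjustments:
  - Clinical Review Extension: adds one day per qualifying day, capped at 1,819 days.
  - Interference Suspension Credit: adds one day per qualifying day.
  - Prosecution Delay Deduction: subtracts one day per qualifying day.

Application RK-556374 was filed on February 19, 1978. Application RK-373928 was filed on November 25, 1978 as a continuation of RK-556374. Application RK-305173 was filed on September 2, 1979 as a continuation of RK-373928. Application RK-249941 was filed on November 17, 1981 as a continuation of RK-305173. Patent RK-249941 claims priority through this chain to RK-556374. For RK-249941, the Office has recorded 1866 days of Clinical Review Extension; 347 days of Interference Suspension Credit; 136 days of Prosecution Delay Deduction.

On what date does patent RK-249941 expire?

2002-09-11

Earliest priority filing: 19 February 1978.
Base term: 19 February 1978 + 19 years → 19 February 1997.
Clinical Review Extension: 1866 days claimed exceeds the 1819-day cap, so +1819 days → 12 February 2002.
Interference Suspension Credit: +347 days → 25 January 2003.
Prosecution Delay Deduction: −136 days → 11 September 2002.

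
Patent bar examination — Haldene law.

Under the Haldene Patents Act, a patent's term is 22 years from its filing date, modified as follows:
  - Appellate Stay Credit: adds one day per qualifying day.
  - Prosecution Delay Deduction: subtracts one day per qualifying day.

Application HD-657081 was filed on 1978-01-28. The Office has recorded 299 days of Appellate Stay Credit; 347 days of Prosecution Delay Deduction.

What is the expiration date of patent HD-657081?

Base term: filing date + 22 years → 28 January 2000.
Appellate Stay Credit: +299 days → 22 November 2000.
Prosecution Delay Deduction: −347 days → 11 December 1999.

December 11, 1999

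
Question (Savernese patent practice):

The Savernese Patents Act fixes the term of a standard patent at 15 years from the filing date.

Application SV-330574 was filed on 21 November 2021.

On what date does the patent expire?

2036-11-21

Filing date + 15 years → 21 November 2036.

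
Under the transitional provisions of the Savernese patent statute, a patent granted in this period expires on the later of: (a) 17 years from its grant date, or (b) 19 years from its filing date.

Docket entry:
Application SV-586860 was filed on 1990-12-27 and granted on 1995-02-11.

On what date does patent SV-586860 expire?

(a) grant + 17 years → 11 February 2012.
(b) filing + 19 years → 27 December 2009.
Later of the two: 11 February 2012.

February 11, 2012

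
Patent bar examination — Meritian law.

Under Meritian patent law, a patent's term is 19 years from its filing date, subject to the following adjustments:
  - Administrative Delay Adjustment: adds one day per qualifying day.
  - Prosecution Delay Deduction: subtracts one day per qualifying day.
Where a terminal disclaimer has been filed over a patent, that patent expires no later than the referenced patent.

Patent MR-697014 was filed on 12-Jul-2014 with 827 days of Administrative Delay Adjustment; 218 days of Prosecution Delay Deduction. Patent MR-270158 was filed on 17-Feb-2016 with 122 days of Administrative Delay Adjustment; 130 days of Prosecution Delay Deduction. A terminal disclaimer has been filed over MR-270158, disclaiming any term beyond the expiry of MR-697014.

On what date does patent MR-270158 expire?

February 9, 2035

Natural term of MR-270158:
  Base: filing + 19 years → 17 February 2035.
  Administrative Delay Adjustment: +122 days → 19 June 2035.
  Prosecution Delay Deduction: −130 days → 9 February 2035.
Expiry of referenced patent MR-697014:
  Base: filing + 19 years → 12 July 2033.
  Administrative Delay Adjustment: +827 days → 17 October 2035.
  Prosecution Delay Deduction: −218 days → 13 March 2035.
Terminal disclaimer: MR-270158 expires on the earlier of 9 February 2035 and 13 March 2035.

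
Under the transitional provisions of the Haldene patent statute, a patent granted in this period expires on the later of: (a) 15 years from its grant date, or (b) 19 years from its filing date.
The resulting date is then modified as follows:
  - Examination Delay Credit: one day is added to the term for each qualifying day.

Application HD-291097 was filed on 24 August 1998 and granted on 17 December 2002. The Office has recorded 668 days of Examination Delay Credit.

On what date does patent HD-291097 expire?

October 16, 2019

(a) grant + 15 years → 17 December 2017.
(b) filing + 19 years → 24 August 2017.
Later of the two: 17 December 2017.
Examination Delay Credit: +668 days → 16 October 2019.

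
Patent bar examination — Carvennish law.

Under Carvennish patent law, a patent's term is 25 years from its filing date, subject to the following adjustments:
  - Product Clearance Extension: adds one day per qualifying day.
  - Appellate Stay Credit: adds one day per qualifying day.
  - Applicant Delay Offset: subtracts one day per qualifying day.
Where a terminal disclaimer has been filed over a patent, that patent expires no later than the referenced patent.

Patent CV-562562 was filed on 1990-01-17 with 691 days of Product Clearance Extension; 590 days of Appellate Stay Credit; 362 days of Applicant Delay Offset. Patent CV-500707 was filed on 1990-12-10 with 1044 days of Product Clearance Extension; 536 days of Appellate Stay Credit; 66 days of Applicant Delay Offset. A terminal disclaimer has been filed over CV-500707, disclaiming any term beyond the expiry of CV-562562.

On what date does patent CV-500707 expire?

Natural term of CV-500707:
  Base: filing + 25 years → 10 December 2015.
  Product Clearance Extension: +1044 days → 19 October 2018.
  Appellate Stay Credit: +536 days → 7 April 2020.
  Applicant Delay Offset: −66 days → 1 February 2020.
Expiry of referenced patent CV-562562:
  Base: filing + 25 years → 17 January 2015.
  Product Clearance Extension: +691 days → 8 December 2016.
  Appellate Stay Credit: +590 days → 21 July 2018.
  Applicant Delay Offset: −362 days → 24 July 2017.
Terminal disclaimer: CV-500707 expires on the earlier of 1 February 2020 and 24 July 2017.

July 24, 2017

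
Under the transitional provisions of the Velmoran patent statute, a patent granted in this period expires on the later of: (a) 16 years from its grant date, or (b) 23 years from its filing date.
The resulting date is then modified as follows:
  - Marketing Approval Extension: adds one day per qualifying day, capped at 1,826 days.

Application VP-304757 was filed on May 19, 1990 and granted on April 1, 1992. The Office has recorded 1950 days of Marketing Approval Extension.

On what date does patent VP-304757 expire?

2018-05-19

(a) grant + 16 years → 1 April 2008.
(b) filing + 23 years → 19 May 2013.
Later of the two: 19 May 2013.
Marketing Approval Extension: 1950 days claimed exceeds the 1826-day cap, so +1826 days → 19 May 2018.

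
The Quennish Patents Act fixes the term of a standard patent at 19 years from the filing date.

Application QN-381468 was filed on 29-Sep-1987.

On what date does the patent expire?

September 29, 2006

Filing date + 19 years → 29 September 2006.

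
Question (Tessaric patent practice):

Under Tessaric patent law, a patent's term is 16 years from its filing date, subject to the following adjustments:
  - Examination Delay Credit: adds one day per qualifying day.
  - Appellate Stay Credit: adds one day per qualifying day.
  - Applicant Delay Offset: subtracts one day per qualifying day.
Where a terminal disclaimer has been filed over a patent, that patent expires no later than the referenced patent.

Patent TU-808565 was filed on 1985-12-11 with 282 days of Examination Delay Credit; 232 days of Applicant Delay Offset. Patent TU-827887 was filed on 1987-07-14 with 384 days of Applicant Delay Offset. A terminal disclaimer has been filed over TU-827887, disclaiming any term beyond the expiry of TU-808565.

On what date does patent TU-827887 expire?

Natural term of TU-827887:
  Base: filing + 16 years → 14 July 2003.
  Applicant Delay Offset: −384 days → 25 June 2002.
Expiry of referenced patent TU-808565:
  Base: filing + 16 years → 11 December 2001.
  Examination Delay Credit: +282 days → 19 September 2002.
  Applicant Delay Offset: −232 days → 30 January 2002.
Terminal disclaimer: TU-827887 expires on the earlier of 25 June 2002 and 30 January 2002.

January 30, 2002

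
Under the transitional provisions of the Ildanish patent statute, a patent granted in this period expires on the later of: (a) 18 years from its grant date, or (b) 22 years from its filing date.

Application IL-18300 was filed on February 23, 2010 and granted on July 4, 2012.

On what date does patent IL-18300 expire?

February 23, 2032

(a) grant + 18 years → 4 July 2030.
(b) filing + 22 years → 23 February 2032.
Later of the two: 23 February 2032.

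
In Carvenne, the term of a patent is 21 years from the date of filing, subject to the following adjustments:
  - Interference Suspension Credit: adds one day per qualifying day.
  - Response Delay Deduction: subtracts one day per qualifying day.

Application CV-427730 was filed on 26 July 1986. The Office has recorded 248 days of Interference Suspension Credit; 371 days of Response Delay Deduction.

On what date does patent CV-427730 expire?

Base term: filing date + 21 years → 26 July 2007.
Interference Suspension Credit: +248 days → 30 March 2008.
Response Delay Deduction: −371 days → 25 March 2007.

March 25, 2007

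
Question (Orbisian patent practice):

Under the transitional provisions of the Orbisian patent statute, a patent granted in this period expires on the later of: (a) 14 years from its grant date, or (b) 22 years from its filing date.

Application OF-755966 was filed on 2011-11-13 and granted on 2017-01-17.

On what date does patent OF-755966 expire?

(a) grant + 14 years → 17 January 2031.
(b) filing + 22 years → 13 November 2033.
Later of the two: 13 November 2033.

2033-11-13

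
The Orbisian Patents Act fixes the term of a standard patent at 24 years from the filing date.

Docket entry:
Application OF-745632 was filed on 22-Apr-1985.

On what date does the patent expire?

Filing date + 24 years → 22 April 2009.

April 22, 2009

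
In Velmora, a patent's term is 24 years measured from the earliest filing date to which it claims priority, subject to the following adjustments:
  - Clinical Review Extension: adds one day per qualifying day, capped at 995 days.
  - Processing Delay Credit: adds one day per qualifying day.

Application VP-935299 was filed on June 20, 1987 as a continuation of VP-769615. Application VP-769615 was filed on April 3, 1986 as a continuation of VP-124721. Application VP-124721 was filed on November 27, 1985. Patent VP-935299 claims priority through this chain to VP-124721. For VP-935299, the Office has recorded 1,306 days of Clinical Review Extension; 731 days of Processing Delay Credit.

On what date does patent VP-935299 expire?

Earliest priority filing: 27 November 1985.
Base term: 27 November 1985 + 24 years → 27 November 2009.
Clinical Review Extension: 1306 days claimed exceeds the 995-day cap, so +995 days → 18 August 2012.
Processing Delay Credit: +731 days → 19 August 2014.

August 19, 2014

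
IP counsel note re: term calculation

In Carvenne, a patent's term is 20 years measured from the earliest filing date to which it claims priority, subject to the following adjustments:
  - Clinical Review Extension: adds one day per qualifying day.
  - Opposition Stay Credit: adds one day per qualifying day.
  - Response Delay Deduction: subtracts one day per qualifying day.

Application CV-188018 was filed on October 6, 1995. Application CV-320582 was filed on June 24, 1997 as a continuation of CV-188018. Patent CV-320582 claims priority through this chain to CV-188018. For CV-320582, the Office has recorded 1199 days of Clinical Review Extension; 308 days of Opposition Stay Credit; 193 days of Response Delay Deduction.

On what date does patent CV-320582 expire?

Earliest priority filing: 6 October 1995.
Base term: 6 October 1995 + 20 years → 6 October 2015.
Clinical Review Extension: +1199 days → 17 January 2019.
Opposition Stay Credit: +308 days → 21 November 2019.
Response Delay Deduction: −193 days → 12 May 2019.

May 12, 2019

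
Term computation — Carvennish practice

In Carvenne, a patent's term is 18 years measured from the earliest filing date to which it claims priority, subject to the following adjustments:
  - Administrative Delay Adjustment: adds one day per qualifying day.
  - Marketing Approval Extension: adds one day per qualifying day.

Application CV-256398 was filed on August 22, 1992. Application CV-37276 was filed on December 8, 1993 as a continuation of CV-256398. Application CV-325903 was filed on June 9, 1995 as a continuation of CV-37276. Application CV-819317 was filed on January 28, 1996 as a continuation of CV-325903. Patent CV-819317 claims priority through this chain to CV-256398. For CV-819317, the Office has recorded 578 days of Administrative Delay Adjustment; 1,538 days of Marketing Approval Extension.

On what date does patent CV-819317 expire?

2016-06-07

Earliest priority filing: 22 August 1992.
Base term: 22 August 1992 + 18 years → 22 August 2010.
Administrative Delay Adjustment: +578 days → 22 March 2012.
Marketing Approval Extension: +1538 days → 7 June 2016.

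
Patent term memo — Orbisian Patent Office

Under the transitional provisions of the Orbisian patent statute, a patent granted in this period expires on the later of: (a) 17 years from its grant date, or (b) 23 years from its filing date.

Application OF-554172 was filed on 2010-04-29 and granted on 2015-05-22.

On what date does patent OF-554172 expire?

(a) grant + 17 years → 22 May 2032.
(b) filing + 23 years → 29 April 2033.
Later of the two: 29 April 2033.

2033-04-29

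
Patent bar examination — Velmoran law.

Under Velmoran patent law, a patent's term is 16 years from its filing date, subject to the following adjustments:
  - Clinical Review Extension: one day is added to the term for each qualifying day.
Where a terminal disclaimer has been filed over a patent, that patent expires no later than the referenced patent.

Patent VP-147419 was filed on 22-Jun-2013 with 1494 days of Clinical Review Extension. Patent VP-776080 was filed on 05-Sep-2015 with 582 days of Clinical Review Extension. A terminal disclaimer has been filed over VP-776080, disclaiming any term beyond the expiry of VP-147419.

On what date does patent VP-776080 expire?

Natural term of VP-776080:
  Base: filing + 16 years → 5 September 2031.
  Clinical Review Extension: +582 days → 9 April 2033.
Expiry of referenced patent VP-147419:
  Base: filing + 16 years → 22 June 2029.
  Clinical Review Extension: +1494 days → 25 July 2033.
Terminal disclaimer: VP-776080 expires on the earlier of 9 April 2033 and 25 July 2033.

April 9, 2033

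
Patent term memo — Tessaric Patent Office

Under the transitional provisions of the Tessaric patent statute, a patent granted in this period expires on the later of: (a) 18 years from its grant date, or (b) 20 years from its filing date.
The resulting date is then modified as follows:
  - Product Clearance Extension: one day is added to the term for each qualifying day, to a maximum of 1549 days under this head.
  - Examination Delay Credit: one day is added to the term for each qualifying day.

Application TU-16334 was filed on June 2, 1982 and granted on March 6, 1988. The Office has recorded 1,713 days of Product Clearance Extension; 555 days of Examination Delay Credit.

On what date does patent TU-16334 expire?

(a) grant + 18 years → 6 March 2006.
(b) filing + 20 years → 2 June 2002.
Later of the two: 6 March 2006.
Product Clearance Extension: 1713 days claimed exceeds the 1549-day cap, so +1549 days → 2 June 2010.
Examination Delay Credit: +555 days → 9 December 2011.

2011-12-09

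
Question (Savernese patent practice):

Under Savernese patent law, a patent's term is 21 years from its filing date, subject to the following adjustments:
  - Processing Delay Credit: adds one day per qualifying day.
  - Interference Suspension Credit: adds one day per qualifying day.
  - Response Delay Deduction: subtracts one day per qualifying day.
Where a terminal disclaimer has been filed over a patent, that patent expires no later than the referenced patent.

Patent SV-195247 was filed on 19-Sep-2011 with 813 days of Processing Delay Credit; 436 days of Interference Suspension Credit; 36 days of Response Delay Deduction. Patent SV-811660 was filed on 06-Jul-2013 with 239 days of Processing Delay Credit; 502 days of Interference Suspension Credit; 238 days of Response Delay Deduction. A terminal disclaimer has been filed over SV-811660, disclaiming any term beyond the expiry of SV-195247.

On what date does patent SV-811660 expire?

November 21, 2035

Natural term of SV-811660:
  Base: filing + 21 years → 6 July 2034.
  Processing Delay Credit: +239 days → 2 March 2035.
  Interference Suspension Credit: +502 days → 16 July 2036.
  Response Delay Deduction: −238 days → 21 November 2035.
Expiry of referenced patent SV-195247:
  Base: filing + 21 years → 19 September 2032.
  Processing Delay Credit: +813 days → 11 December 2034.
  Interference Suspension Credit: +436 days → 20 February 2036.
  Response Delay Deduction: −36 days → 15 January 2036.
Terminal disclaimer: SV-811660 expires on the earlier of 21 November 2035 and 15 January 2036.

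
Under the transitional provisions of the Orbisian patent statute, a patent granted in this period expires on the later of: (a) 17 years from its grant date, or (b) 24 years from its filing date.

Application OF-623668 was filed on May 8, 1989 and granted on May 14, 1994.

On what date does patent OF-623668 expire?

(a) grant + 17 years → 14 May 2011.
(b) filing + 24 years → 8 May 2013.
Later of the two: 8 May 2013.

2013-05-08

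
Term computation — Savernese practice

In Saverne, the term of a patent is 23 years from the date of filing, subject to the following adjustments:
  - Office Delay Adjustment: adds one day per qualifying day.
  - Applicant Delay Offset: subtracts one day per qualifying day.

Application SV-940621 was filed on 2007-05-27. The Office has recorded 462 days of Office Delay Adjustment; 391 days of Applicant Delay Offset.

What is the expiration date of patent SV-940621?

Base term: filing date + 23 years → 27 May 2030.
Office Delay Adjustment: +462 days → 1 September 2031.
Applicant Delay Offset: −391 days → 6 August 2030.

August 6, 2030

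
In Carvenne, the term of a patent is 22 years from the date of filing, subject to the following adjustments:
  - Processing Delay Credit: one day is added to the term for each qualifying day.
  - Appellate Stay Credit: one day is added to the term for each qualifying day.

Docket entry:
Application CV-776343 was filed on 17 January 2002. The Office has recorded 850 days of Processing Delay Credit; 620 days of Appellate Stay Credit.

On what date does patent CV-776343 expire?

Base term: filing date + 22 years → 17 January 2024.
Processing Delay Credit: +850 days → 16 May 2026.
Appellate Stay Credit: +620 days → 26 January 2028.

2028-01-26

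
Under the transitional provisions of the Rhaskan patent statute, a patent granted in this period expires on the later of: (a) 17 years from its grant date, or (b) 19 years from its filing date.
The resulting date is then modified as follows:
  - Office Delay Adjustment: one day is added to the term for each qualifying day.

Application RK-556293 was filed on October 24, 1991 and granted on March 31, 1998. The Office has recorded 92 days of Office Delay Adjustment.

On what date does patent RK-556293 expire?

(a) grant + 17 years → 31 March 2015.
(b) filing + 19 years → 24 October 2010.
Later of the two: 31 March 2015.
Office Delay Adjustment: +92 days → 1 July 2015.

2015-07-01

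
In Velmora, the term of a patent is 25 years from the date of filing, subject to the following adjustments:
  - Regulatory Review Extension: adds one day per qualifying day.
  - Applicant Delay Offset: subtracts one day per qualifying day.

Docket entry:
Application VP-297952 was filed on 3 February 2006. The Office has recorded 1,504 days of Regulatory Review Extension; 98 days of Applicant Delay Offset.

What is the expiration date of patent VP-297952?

Base term: filing date + 25 years → 3 February 2031.
Regulatory Review Extension: +1504 days → 18 March 2035.
Applicant Delay Offset: −98 days → 10 December 2034.

December 10, 2034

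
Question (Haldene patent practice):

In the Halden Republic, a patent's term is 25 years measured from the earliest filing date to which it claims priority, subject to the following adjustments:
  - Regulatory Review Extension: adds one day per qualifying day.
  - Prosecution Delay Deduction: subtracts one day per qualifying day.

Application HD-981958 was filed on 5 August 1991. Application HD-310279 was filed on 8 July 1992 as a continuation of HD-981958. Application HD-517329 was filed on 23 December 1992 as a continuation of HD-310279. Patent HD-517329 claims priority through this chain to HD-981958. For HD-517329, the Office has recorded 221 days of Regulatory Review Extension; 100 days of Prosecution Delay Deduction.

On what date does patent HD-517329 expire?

December 4, 2016

Earliest priority filing: 5 August 1991.
Base term: 5 August 1991 + 25 years → 5 August 2016.
Regulatory Review Extension: +221 days → 14 March 2017.
Prosecution Delay Deduction: −100 days → 4 December 2016.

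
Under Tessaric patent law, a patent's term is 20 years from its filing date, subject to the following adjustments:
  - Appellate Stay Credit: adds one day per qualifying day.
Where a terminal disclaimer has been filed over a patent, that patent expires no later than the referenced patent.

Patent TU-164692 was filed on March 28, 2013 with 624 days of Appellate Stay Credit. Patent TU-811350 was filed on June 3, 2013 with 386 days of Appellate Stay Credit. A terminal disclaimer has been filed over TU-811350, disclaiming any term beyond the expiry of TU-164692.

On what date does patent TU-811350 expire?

Natural term of TU-811350:
  Base: filing + 20 years → 3 June 2033.
  Appellate Stay Credit: +386 days → 24 June 2034.
Expiry of referenced patent TU-164692:
  Base: filing + 20 years → 28 March 2033.
  Appellate Stay Credit: +624 days → 12 December 2034.
Terminal disclaimer: TU-811350 expires on the earlier of 24 June 2034 and 12 December 2034.

2034-06-24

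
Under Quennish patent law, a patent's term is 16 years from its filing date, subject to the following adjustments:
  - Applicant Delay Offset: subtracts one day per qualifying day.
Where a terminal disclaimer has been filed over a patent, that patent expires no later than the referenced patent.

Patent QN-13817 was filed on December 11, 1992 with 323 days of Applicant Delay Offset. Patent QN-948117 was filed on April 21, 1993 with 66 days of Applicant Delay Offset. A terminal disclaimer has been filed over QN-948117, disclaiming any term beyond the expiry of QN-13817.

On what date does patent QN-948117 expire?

January 23, 2008

Natural term of QN-948117:
  Base: filing + 16 years → 21 April 2009.
  Applicant Delay Offset: −66 days → 14 February 2009.
Expiry of referenced patent QN-13817:
  Base: filing + 16 years → 11 December 2008.
  Applicant Delay Offset: −323 days → 23 January 2008.
Terminal disclaimer: QN-948117 expires on the earlier of 14 February 2009 and 23 January 2008.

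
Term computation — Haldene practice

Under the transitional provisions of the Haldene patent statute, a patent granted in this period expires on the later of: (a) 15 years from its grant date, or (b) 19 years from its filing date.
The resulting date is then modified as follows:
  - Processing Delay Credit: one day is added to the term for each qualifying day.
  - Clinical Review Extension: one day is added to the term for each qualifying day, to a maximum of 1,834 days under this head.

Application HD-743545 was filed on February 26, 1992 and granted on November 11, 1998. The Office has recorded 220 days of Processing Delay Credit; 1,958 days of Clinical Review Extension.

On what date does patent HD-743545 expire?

(a) grant + 15 years → 11 November 2013.
(b) filing + 19 years → 26 February 2011.
Later of the two: 11 November 2013.
Processing Delay Credit: +220 days → 19 June 2014.
Clinical Review Extension: 1958 days claimed exceeds the 1834-day cap, so +1834 days → 27 June 2019.

2019-06-27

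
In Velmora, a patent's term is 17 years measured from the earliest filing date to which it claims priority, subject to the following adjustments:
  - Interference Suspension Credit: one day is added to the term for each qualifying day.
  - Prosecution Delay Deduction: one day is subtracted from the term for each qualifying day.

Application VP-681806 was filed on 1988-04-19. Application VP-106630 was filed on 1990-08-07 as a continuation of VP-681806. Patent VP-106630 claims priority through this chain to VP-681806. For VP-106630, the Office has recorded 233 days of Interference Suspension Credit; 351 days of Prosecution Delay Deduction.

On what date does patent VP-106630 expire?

Earliest priority filing: 19 April 1988.
Base term: 19 April 1988 + 17 years → 19 April 2005.
Interference Suspension Credit: +233 days → 8 December 2005.
Prosecution Delay Deduction: −351 days → 22 December 2004.

2004-12-22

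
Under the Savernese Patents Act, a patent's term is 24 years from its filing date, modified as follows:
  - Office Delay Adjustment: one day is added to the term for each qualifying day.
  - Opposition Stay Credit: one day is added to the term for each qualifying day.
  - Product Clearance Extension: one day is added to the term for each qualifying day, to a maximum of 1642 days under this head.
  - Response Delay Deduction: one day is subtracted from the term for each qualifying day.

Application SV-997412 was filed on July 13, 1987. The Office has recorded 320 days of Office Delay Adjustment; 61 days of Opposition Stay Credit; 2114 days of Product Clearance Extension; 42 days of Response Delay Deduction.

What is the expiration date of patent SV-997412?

Base term: filing date + 24 years → 13 July 2011.
Office Delay Adjustment: +320 days → 28 May 2012.
Opposition Stay Credit: +61 days → 28 July 2012.
Product Clearance Extension: 2114 days claimed exceeds the 1642-day cap, so +1642 days → 25 January 2017.
Response Delay Deduction: −42 days → 14 December 2016.

2016-12-14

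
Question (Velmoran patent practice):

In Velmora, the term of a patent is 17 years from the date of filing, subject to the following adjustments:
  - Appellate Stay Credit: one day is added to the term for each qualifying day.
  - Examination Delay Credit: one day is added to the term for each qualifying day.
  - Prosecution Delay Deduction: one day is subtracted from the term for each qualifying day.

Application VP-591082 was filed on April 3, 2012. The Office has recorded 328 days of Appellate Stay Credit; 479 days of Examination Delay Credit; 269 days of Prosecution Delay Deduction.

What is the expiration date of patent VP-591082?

2030-09-23

Base term: filing date + 17 years → 3 April 2029.
Appellate Stay Credit: +328 days → 25 February 2030.
Examination Delay Credit: +479 days → 19 June 2031.
Prosecution Delay Deduction: −269 days → 23 September 2030.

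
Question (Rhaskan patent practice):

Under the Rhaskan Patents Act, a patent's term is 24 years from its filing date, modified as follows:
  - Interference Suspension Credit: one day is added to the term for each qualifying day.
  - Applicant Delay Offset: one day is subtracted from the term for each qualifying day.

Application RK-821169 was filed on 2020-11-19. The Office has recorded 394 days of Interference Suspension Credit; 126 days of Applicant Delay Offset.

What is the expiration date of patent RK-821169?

Base term: filing date + 24 years → 19 November 2044.
Interference Suspension Credit: +394 days → 18 December 2045.
Applicant Delay Offset: −126 days → 14 August 2045.

August 14, 2045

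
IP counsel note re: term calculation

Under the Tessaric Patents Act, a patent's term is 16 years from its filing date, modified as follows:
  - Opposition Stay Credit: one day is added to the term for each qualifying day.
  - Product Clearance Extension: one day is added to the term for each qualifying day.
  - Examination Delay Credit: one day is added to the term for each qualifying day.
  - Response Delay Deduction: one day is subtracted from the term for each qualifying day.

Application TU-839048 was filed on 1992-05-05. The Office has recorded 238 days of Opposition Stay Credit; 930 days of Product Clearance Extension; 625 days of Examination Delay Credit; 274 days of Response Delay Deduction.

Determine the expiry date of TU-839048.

Base term: filing date + 16 years → 5 May 2008.
Opposition Stay Credit: +238 days → 29 December 2008.
Product Clearance Extension: +930 days → 17 July 2011.
Examination Delay Credit: +625 days → 2 April 2013.
Response Delay Deduction: −274 days → 2 July 2012.

2012-07-02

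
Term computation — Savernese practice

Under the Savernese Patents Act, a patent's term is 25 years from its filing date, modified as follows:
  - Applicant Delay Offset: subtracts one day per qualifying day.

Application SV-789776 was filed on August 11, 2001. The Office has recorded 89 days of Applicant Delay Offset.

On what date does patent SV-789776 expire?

2026-05-14

Base term: filing date + 25 years → 11 August 2026.
Applicant Delay Offset: −89 days → 14 May 2026.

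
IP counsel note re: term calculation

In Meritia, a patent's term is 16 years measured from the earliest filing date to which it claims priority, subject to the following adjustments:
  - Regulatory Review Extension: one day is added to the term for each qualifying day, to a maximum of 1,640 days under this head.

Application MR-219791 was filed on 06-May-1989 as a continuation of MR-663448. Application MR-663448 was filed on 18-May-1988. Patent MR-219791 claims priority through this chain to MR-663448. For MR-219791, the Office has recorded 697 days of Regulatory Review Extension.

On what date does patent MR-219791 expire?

Earliest priority filing: 18 May 1988.
Base term: 18 May 1988 + 16 years → 18 May 2004.
Regulatory Review Extension: 697 days (within the 1640-day cap) → +697 days → 15 April 2006.

April 15, 2006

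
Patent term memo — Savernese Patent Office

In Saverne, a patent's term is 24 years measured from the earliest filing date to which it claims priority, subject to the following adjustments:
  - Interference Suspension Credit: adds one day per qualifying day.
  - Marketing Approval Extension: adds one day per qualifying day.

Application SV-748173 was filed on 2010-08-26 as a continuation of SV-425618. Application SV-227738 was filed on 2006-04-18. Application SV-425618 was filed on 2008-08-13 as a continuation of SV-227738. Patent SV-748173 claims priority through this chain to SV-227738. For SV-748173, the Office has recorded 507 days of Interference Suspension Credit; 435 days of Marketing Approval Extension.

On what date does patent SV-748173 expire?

Earliest priority filing: 18 April 2006.
Base term: 18 April 2006 + 24 years → 18 April 2030.
Interference Suspension Credit: +507 days → 7 September 2031.
Marketing Approval Extension: +435 days → 15 November 2032.

2032-11-15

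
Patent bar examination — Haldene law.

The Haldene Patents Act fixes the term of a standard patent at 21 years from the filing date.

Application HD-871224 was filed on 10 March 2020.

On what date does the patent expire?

Filing date + 21 years → 10 March 2041.

2041-03-10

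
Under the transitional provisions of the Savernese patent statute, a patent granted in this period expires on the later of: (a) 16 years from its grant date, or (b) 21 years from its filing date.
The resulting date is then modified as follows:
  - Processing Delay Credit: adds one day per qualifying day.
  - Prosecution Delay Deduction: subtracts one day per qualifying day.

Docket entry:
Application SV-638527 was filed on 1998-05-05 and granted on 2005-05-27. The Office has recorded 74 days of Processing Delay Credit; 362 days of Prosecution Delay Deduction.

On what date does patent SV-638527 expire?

August 12, 2020

(a) grant + 16 years → 27 May 2021.
(b) filing + 21 years → 5 May 2019.
Later of the two: 27 May 2021.
Processing Delay Credit: +74 days → 9 August 2021.
Prosecution Delay Deduction: −362 days → 12 August 2020.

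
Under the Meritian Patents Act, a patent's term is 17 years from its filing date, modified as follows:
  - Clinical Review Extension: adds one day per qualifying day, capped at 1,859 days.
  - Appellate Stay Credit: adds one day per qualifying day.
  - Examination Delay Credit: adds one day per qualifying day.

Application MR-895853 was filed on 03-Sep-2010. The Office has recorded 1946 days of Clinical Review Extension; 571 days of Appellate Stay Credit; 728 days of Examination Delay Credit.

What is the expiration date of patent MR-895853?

April 26, 2036

Base term: filing date + 17 years → 3 September 2027.
Clinical Review Extension: 1946 days claimed exceeds the 1859-day cap, so +1859 days → 5 October 2032.
Appellate Stay Credit: +571 days → 29 April 2034.
Examination Delay Credit: +728 days → 26 April 2036.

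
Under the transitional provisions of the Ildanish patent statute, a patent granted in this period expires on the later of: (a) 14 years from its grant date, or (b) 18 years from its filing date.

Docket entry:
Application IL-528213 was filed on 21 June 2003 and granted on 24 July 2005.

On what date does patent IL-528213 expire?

(a) grant + 14 years → 24 July 2019.
(b) filing + 18 years → 21 June 2021.
Later of the two: 21 June 2021.

June 21, 2021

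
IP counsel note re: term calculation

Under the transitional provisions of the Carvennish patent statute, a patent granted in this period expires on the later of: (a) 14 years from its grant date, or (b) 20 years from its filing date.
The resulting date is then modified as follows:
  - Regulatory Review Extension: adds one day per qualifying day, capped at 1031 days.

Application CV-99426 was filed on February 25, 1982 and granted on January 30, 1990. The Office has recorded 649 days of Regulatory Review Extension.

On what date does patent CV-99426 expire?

(a) grant + 14 years → 30 January 2004.
(b) filing + 20 years → 25 February 2002.
Later of the two: 30 January 2004.
Regulatory Review Extension: 649 days (within the 1031-day cap) → +649 days → 9 November 2005.

2005-11-09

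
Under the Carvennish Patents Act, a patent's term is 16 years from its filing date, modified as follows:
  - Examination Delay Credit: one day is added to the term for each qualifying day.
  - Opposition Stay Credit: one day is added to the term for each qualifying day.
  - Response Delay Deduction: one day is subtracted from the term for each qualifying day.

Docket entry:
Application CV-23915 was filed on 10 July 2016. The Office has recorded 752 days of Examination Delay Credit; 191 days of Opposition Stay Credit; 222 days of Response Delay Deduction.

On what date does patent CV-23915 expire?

July 1, 2034

Base term: filing date + 16 years → 10 July 2032.
Examination Delay Credit: +752 days → 1 August 2034.
Opposition Stay Credit: +191 days → 8 February 2035.
Response Delay Deduction: −222 days → 1 July 2034.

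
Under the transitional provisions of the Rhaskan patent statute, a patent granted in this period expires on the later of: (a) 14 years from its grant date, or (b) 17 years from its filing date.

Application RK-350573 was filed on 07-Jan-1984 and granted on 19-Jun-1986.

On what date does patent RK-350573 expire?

January 7, 2001

(a) grant + 14 years → 19 June 2000.
(b) filing + 17 years → 7 January 2001.
Later of the two: 7 January 2001.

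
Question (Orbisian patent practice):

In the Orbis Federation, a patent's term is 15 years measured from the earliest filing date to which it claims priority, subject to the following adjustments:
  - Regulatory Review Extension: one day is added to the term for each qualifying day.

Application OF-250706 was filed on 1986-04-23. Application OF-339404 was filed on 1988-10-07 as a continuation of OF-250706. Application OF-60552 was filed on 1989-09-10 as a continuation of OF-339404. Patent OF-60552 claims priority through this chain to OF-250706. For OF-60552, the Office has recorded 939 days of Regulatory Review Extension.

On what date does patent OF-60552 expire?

November 18, 2003

Earliest priority filing: 23 April 1986.
Base term: 23 April 1986 + 15 years → 23 April 2001.
Regulatory Review Extension: +939 days → 18 November 2003.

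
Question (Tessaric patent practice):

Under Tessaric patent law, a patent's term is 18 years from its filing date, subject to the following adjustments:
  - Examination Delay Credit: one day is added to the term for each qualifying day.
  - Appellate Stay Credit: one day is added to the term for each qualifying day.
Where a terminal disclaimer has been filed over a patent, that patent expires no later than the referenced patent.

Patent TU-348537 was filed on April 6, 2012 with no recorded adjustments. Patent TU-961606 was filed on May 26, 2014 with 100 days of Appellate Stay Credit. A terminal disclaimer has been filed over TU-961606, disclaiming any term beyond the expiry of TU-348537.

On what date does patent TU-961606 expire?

Natural term of TU-961606:
  Base: filing + 18 years → 26 May 2032.
  Appellate Stay Credit: +100 days → 3 September 2032.
Expiry of referenced patent TU-348537:
  Base: filing + 18 years → 6 April 2030.
Terminal disclaimer: TU-961606 expires on the earlier of 3 September 2032 and 6 April 2030.

2030-04-06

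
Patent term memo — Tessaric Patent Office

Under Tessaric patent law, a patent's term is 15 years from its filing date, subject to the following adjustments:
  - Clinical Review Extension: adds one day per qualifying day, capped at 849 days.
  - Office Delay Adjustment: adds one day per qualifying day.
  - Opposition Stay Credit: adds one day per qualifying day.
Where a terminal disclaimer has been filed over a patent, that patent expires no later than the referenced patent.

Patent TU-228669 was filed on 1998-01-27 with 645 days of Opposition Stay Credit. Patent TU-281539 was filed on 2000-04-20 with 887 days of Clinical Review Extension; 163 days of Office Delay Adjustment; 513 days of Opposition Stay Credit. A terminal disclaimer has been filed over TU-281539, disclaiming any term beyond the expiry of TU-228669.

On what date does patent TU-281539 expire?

November 3, 2014

Natural term of TU-281539:
  Base: filing + 15 years → 20 April 2015.
  Clinical Review Extension: 887 days claimed exceeds the 849-day cap, so +849 days → 16 August 2017.
  Office Delay Adjustment: +163 days → 26 January 2018.
  Opposition Stay Credit: +513 days → 23 June 2019.
Expiry of referenced patent TU-228669:
  Base: filing + 15 years → 27 January 2013.
  Opposition Stay Credit: +645 days → 3 November 2014.
Terminal disclaimer: TU-281539 expires on the earlier of 23 June 2019 and 3 November 2014.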